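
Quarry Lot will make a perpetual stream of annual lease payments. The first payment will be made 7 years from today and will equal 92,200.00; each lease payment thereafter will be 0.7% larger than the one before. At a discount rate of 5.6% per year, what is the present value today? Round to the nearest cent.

1356910.90

Value at end of year 6: C₁ / (r − g) = 92,200.00 / (0.056 − 0.007) = 1,881,632.6531
Discount to today: PV = 1,881,632.6531 / (1 + 0.056)^6 = 1,881,632.6531 / 1.386703 = 1,356,910.90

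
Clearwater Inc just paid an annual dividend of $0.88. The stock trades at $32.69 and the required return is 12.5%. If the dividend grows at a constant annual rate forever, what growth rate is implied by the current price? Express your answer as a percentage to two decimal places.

9.55%

P = D₀(1+g)/(r−g) ⇒ P(r−g) = D₀(1+g) ⇒ g(P+D₀) = P·r − D₀
g = (P·r − D₀)/(P + D₀) = ($32.69×0.125 − $0.88) / ($32.69 + $0.88) = 0.095509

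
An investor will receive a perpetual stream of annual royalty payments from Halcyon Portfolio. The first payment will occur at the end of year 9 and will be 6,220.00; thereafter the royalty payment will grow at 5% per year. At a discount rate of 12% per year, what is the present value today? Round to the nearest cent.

35887.91

Value at end of year 8: C₁ / (r − g) = 6,220.00 / (0.12 − 0.05) = 88,857.1429
Discount to today: PV = 88,857.1429 / (1 + 0.12)^8 = 88,857.1429 / 2.475963 = 35,887.91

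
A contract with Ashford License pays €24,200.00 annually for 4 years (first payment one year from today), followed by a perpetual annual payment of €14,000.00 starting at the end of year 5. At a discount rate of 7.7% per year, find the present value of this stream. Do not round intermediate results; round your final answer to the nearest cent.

€215828.71

PV of 4-year annuity: €24,200.00 × [1 − (1+0.077)^−4] / 0.077 = 80691.63676
Perpetuity value at year 4: €14,000.00 / 0.077 = 181818.18182
PV of perpetuity: 181818.18182 / (1+0.077)^4 = 135137.06965
Total PV = 80691.63676 + 135137.06965 = 215828.70640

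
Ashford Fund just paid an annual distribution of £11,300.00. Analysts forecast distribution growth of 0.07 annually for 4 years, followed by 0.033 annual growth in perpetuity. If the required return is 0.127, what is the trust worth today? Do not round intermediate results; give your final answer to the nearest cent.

£140666.46

D_1 = 12091.00000
D_2 = 12937.37000
D_3 = 13842.98590
D_4 = 14811.99491
Terminal value at year 4: TV = D_4×(1+g_2)/(r−g_2) = 15300.79075/0.094 = 162774.36963
P_0 = D_1/(1+r)^1 + D_2/(1+r)^2 + D_3/(1+r)^3 + D_4/(1+r)^4 + TV/(1+r)^4
    = 10728.48270 + 10185.87088 + 9670.70261 + 9181.58988 + 100899.81221 = 140666.45829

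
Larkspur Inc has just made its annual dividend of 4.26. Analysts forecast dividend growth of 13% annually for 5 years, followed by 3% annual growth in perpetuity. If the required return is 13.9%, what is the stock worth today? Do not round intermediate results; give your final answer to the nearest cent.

D_1 = 4.81380
D_2 = 5.43959
D_3 = 6.14674
D_4 = 6.94582
D_5 = 7.84877
Terminal value at year 5: TV = D_5×(1+g_2)/(r−g_2) = 8.08424/0.109 = 74.16731
P_0 = D_1/(1+r)^1 + D_2/(1+r)^2 + D_3/(1+r)^3 + D_4/(1+r)^4 + D_5/(1+r)^5 + TV/(1+r)^5
    = 4.22634 + 4.19294 + 4.15981 + 4.12694 + 4.09433 + 38.68957 = 59.48994

59.49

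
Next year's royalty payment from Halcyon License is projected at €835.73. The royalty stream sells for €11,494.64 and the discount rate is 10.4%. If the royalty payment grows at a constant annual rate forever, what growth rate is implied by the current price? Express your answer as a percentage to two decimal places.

3.13%

P = D₁/(r−g) ⇒ g = r − D₁/P = 0.104 − €835.73/€11,494.64 = 0.031294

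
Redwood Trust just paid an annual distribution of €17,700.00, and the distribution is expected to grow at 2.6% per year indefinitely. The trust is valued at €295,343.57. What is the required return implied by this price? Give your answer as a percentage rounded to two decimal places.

D₁ = €17,700.00 × 1.026 = €18,160.2000
P = D₁/(r − g) ⇒ r = D₁/P + g = €18,160.2000/€295,343.57 + 0.026 = 0.061488 + 0.026 = 0.087488

8.75%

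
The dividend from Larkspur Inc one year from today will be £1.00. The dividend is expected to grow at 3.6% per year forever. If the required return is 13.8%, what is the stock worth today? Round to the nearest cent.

Growing perpetuity: P = D₁ / (r − g) = £1.0000 / (0.138 − 0.036) = £9.80

£9.80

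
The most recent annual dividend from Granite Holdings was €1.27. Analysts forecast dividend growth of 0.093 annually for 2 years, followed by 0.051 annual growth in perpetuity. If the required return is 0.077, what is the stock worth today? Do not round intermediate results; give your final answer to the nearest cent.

€55.47

D_1 = 1.38811
D_2 = 1.51720
Terminal value at year 2: TV = D_2×(1+g_2)/(r−g_2) = 1.59458/0.026 = 61.33006
P_0 = D_1/(1+r)^1 + D_2/(1+r)^2 + TV/(1+r)^2
    = 1.28887 + 1.30801 + 52.87398 = 55.47086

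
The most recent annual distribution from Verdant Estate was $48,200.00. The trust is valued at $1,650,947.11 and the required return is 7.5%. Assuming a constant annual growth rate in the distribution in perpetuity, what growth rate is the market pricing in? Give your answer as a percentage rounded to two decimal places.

P = D₀(1+g)/(r−g) ⇒ P(r−g) = D₀(1+g) ⇒ g(P+D₀) = P·r − D₀
g = (P·r − D₀)/(P + D₀) = ($1,650,947.11×0.075 − $48,200.00) / ($1,650,947.11 + $48,200.00) = 0.044505

4.45%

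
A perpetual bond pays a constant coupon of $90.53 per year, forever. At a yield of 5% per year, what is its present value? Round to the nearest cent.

$1810.60

Level perpetuity: PV = C / r = $90.53 / 0.05 = $1,810.60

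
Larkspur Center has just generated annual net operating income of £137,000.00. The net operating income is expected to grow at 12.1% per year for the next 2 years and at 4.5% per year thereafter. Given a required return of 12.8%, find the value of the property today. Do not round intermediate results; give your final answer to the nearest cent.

£1974992.61

D_1 = 153577.00000
D_2 = 172159.81700
Terminal value at year 2: TV = D_2×(1+g_2)/(r−g_2) = 179907.00877/0.083 = 2167554.32247
P_0 = D_1/(1+r)^1 + D_2/(1+r)^2 + TV/(1+r)^2
    = 136149.82270 + 135304.92131 + 1703537.86472 = 1974992.60873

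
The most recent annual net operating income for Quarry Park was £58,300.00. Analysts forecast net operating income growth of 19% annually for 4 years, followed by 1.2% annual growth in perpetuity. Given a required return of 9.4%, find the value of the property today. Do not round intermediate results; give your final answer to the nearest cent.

D_1 = 69377.00000
D_2 = 82558.63000
D_3 = 98244.76970
D_4 = 116911.27594
Terminal value at year 4: TV = D_4×(1+g_2)/(r−g_2) = 118314.21125/0.082 = 1442856.23481
P_0 = D_1/(1+r)^1 + D_2/(1+r)^2 + D_3/(1+r)^3 + D_4/(1+r)^4 + TV/(1+r)^4
    = 63415.90494 + 68980.73754 + 75033.89184 + 81618.21873 + 1007288.26048 = 1296337.01354

£1296337.01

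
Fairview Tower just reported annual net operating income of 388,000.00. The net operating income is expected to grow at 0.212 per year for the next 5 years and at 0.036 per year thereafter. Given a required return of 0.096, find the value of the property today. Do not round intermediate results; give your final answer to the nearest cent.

D_1 = 470256.00000
D_2 = 569950.27200
D_3 = 690779.72966
D_4 = 837225.03235
D_5 = 1014716.73921
Terminal value at year 5: TV = D_5×(1+g_2)/(r−g_2) = 1051246.54182/0.06 = 17520775.69705
P_0 = D_1/(1+r)^1 + D_2/(1+r)^2 + D_3/(1+r)^3 + D_4/(1+r)^4 + D_5/(1+r)^5 + TV/(1+r)^5
    = 429065.69343 + 474477.75587 + 524696.20449 + 580229.74438 + 641640.92170 + 11078999.91476 = 13729110.23464

13729110.23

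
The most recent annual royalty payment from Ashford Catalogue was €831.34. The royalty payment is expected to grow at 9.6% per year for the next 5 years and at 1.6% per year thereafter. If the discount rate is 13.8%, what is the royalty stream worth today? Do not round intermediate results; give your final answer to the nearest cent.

D_1 = 911.14864
D_2 = 998.61891
D_3 = 1094.48632
D_4 = 1199.55701
D_5 = 1314.71449
Terminal value at year 5: TV = D_5×(1+g_2)/(r−g_2) = 1335.74992/0.122 = 10948.76981
P_0 = D_1/(1+r)^1 + D_2/(1+r)^2 + D_3/(1+r)^3 + D_4/(1+r)^4 + D_5/(1+r)^5 + TV/(1+r)^5
    = 800.65786 + 771.10809 + 742.64892 + 715.24008 + 688.84282 + 5736.59269 = 9455.09046

€9455.09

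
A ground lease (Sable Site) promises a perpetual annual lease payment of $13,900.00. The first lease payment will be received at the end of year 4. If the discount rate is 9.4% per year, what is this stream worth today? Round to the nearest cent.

$112936.67

Value at end of year 3: C / r = $13,900.00 / 0.094 = $147,872.3404
Discount to today: PV = $147,872.3404 / (1 + 0.094)^3 = $147,872.3404 / 1.309339 = $112,936.67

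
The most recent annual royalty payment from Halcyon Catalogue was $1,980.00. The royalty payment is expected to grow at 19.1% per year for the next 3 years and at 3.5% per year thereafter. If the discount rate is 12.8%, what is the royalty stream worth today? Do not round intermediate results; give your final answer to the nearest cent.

$32566.21

D_1 = 2358.18000
D_2 = 2808.59238
D_3 = 3345.03352
Terminal value at year 3: TV = D_3×(1+g_2)/(r−g_2) = 3462.10970/0.093 = 37226.98600
P_0 = D_1/(1+r)^1 + D_2/(1+r)^2 + D_3/(1+r)^3 + TV/(1+r)^3
    = 2090.58511 + 2207.34651 + 2330.62916 + 25937.64710 = 32566.20787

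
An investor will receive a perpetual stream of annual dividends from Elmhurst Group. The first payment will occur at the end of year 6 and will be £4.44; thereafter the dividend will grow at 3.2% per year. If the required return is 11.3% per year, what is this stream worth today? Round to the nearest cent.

£32.09

Value at end of year 5: C₁ / (r − g) = £4.44 / (0.113 − 0.032) = £54.8148
Discount to today: PV = £54.8148 / (1 + 0.113)^5 = £54.8148 / 1.707953 = £32.09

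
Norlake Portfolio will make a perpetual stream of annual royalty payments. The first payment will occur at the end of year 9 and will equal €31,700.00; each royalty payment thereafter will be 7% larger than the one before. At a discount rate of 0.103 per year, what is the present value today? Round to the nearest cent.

Value at end of year 8: C₁ / (r − g) = €31,700.00 / (0.103 − 0.07) = €960,606.0606
Discount to today: PV = €960,606.0606 / (1 + 0.103)^8 = €960,606.0606 / 2.190807 = €438,471.35

€438471.35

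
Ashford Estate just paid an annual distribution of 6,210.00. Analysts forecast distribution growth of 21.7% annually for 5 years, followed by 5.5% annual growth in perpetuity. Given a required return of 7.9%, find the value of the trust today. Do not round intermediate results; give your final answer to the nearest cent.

543485.95

D_1 = 7557.57000
D_2 = 9197.56269
D_3 = 11193.43379
D_4 = 13622.40893
D_5 = 16578.47166
Terminal value at year 5: TV = D_5×(1+g_2)/(r−g_2) = 17490.28761/0.024 = 728761.98357
P_0 = D_1/(1+r)^1 + D_2/(1+r)^2 + D_3/(1+r)^3 + D_4/(1+r)^4 + D_5/(1+r)^5 + TV/(1+r)^5
    = 7004.23540 + 7900.05050 + 8910.43694 + 10050.04796 + 11335.41091 + 498285.77118 = 543485.95289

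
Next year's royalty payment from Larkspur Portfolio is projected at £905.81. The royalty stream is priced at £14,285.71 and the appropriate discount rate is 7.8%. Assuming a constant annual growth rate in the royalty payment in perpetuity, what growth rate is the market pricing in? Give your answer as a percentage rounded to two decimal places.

P = D₁/(r−g) ⇒ g = r − D₁/P = 0.078 − £905.81/£14,285.71 = 0.014593

1.46%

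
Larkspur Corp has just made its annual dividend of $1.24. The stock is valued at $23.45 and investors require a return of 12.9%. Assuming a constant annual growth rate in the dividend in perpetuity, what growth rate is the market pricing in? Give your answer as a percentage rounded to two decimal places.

P = D₀(1+g)/(r−g) ⇒ P(r−g) = D₀(1+g) ⇒ g(P+D₀) = P·r − D₀
g = (P·r − D₀)/(P + D₀) = ($23.45×0.129 − $1.24) / ($23.45 + $1.24) = 0.072299

7.23%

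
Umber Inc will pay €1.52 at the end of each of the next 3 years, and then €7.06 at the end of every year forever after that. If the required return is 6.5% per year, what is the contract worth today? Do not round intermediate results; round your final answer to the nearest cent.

€93.94

PV of 3-year annuity: €1.52 × [1 − (1+0.065)^−3] / 0.065 = 4.02568
Perpetuity value at year 3: €7.06 / 0.065 = 108.61538
PV of perpetuity: 108.61538 / (1+0.065)^3 = 89.91715
Total PV = 4.02568 + 89.91715 = 93.94283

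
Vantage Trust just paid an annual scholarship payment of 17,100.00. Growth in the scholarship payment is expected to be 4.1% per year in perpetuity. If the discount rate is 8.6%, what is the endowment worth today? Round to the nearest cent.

395580.00

D₁ = D₀ × (1 + g) = 17,100.00 × 1.041 = 17,801.1000
Growing perpetuity: P = D₁ / (r − g) = 17,801.1000 / (0.086 − 0.041) = 395,580.00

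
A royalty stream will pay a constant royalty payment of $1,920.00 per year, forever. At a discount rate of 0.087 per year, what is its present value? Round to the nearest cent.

$22068.97

Level perpetuity: PV = C / r = $1,920.00 / 0.087 = $22,068.97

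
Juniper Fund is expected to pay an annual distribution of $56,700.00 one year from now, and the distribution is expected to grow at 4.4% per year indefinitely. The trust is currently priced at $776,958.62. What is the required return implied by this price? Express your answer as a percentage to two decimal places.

P = D₁/(r − g) ⇒ r = D₁/P + g = $56,700.0000/$776,958.62 + 0.044 = 0.072977 + 0.044 = 0.116977

11.70%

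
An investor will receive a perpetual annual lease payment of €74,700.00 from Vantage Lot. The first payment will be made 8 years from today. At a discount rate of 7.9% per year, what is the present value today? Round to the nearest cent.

€555320.11

Value at end of year 7: C / r = €74,700.00 / 0.079 = €945,569.6203
Discount to today: PV = €945,569.6203 / (1 + 0.079)^7 = €945,569.6203 / 1.702747 = €555,320.11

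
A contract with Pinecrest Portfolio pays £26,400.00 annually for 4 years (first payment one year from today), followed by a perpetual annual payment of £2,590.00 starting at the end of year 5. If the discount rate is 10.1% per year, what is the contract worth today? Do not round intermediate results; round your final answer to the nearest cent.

PV of 4-year annuity: £26,400.00 × [1 − (1+0.101)^−4] / 0.101 = 83503.61702
Perpetuity value at year 4: £2,590.00 / 0.101 = 25643.56436
PV of perpetuity: 25643.56436 / (1+0.101)^4 = 17451.35344
Total PV = 83503.61702 + 17451.35344 = 100954.97047

£100954.97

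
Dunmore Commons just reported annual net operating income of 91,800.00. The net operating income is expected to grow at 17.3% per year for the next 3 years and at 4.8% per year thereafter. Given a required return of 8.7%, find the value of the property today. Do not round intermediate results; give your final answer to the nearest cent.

3421200.63

D_1 = 107681.40000
D_2 = 126310.28220
D_3 = 148161.96102
Terminal value at year 3: TV = D_3×(1+g_2)/(r−g_2) = 155273.73515/0.039 = 3981377.82435
P_0 = D_1/(1+r)^1 + D_2/(1+r)^2 + D_3/(1+r)^3 + TV/(1+r)^3
    = 99062.92548 + 106900.47065 + 115358.09758 + 3099879.13491 = 3421200.62862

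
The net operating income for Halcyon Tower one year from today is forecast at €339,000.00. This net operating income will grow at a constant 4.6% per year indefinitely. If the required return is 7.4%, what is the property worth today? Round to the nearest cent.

€12107142.86

Growing perpetuity: P = D₁ / (r − g) = €339,000.0000 / (0.074 − 0.046) = €12,107,142.86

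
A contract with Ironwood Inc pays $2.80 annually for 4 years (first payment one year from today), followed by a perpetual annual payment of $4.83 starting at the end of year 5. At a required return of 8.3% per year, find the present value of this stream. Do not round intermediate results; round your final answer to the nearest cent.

PV of 4-year annuity: $2.80 × [1 − (1+0.083)^−4] / 0.083 = 9.21236
Perpetuity value at year 4: $4.83 / 0.083 = 58.19277
PV of perpetuity: 58.19277 / (1+0.083)^4 = 42.30145
Total PV = 9.21236 + 42.30145 = 51.51381

$51.51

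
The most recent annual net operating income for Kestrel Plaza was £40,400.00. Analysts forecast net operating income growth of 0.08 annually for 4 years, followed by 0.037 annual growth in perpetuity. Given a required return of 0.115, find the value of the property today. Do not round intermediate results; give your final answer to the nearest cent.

£622092.40

D_1 = 43632.00000
D_2 = 47122.56000
D_3 = 50892.36480
D_4 = 54963.75398
Terminal value at year 4: TV = D_4×(1+g_2)/(r−g_2) = 56997.41288/0.078 = 730736.06258
P_0 = D_1/(1+r)^1 + D_2/(1+r)^2 + D_3/(1+r)^3 + D_4/(1+r)^4 + TV/(1+r)^4
    = 39131.83857 + 37903.48489 + 36713.68940 + 35561.24175 + 472782.14992 = 622092.40452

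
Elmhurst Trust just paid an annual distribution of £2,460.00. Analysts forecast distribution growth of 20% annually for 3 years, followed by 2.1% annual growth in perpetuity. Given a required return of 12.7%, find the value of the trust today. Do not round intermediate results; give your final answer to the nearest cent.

£36982.03

D_1 = 2952.00000
D_2 = 3542.40000
D_3 = 4250.88000
Terminal value at year 3: TV = D_3×(1+g_2)/(r−g_2) = 4340.14848/0.106 = 40944.79698
P_0 = D_1/(1+r)^1 + D_2/(1+r)^2 + D_3/(1+r)^3 + TV/(1+r)^3
    = 2619.34339 + 2789.00805 + 2969.66252 + 28604.01347 = 36982.02742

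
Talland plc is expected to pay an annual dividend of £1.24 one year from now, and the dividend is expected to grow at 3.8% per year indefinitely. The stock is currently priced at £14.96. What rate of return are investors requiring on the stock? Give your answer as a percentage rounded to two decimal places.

12.09%

P = D₁/(r − g) ⇒ r = D₁/P + g = £1.2400/£14.96 + 0.038 = 0.082888 + 0.038 = 0.120888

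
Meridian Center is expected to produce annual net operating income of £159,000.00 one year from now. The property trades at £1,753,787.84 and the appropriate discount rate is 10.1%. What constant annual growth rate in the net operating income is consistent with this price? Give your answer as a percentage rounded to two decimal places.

1.03%

P = D₁/(r−g) ⇒ g = r − D₁/P = 0.101 − £159,000.00/£1,753,787.84 = 0.010339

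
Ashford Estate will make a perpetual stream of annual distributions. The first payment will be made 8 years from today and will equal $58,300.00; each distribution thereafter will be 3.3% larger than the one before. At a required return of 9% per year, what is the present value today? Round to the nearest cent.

$559510.46

Value at end of year 7: C₁ / (r − g) = $58,300.00 / (0.09 − 0.033) = $1,022,807.0175
Discount to today: PV = $1,022,807.0175 / (1 + 0.09)^7 = $1,022,807.0175 / 1.828039 = $559,510.46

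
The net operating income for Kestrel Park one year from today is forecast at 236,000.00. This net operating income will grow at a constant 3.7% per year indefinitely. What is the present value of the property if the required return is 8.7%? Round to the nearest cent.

Growing perpetuity: P = D₁ / (r − g) = 236,000.0000 / (0.087 − 0.037) = 4,720,000.00

4720000.00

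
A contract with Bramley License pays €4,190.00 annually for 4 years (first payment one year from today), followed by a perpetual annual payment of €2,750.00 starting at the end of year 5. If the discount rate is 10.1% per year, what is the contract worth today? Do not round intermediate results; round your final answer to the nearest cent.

PV of 4-year annuity: €4,190.00 × [1 − (1+0.101)^−4] / 0.101 = 13253.03619
Perpetuity value at year 4: €2,750.00 / 0.101 = 27227.72277
PV of perpetuity: 27227.72277 / (1+0.101)^4 = 18529.42933
Total PV = 13253.03619 + 18529.42933 = 31782.46552

€31782.47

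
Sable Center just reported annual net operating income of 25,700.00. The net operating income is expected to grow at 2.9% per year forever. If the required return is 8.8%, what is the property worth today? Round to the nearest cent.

448225.42

D₁ = D₀ × (1 + g) = 25,700.00 × 1.029 = 26,445.3000
Growing perpetuity: P = D₁ / (r − g) = 26,445.3000 / (0.088 − 0.029) = 448,225.42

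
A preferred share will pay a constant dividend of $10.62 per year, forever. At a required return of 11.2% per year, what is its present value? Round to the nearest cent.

Level perpetuity: PV = C / r = $10.62 / 0.112 = $94.82

$94.82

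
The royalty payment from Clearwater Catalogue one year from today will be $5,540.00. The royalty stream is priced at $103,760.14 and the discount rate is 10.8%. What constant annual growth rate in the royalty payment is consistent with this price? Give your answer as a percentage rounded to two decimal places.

P = D₁/(r−g) ⇒ g = r − D₁/P = 0.108 − $5,540.00/$103,760.14 = 0.054608

5.46%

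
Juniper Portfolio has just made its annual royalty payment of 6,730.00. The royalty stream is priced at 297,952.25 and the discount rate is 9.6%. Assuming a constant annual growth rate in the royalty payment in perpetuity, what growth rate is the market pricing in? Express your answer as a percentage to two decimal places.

7.18%

P = D₀(1+g)/(r−g) ⇒ P(r−g) = D₀(1+g) ⇒ g(P+D₀) = P·r − D₀
g = (P·r − D₀)/(P + D₀) = (297,952.25×0.096 − 6,730.00) / (297,952.25 + 6,730.00) = 0.071791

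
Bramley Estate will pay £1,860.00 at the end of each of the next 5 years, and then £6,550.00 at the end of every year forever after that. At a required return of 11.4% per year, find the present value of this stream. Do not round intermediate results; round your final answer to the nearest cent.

PV of 5-year annuity: £1,860.00 × [1 − (1+0.114)^−5] / 0.114 = 6805.75396
Perpetuity value at year 5: £6,550.00 / 0.114 = 57456.14035
PV of perpetuity: 57456.14035 / (1+0.114)^5 = 33489.64119
Total PV = 6805.75396 + 33489.64119 = 40295.39515

£40295.40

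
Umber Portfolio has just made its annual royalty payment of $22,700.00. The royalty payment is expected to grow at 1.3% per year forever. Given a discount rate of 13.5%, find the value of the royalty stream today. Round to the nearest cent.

$188484.43

D₁ = D₀ × (1 + g) = $22,700.00 × 1.013 = $22,995.1000
Growing perpetuity: P = D₁ / (r − g) = $22,995.1000 / (0.135 − 0.013) = $188,484.43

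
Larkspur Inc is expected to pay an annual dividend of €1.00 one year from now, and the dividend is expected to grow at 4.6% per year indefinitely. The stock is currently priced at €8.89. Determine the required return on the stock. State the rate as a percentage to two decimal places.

15.85%

P = D₁/(r − g) ⇒ r = D₁/P + g = €1.0000/€8.89 + 0.046 = 0.112486 + 0.046 = 0.158486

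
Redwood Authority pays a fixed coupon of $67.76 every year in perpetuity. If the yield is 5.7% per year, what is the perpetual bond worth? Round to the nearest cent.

Level perpetuity: PV = C / r = $67.76 / 0.057 = $1,188.77

$1188.77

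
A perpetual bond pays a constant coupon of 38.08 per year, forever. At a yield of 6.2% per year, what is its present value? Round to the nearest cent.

Level perpetuity: PV = C / r = 38.08 / 0.062 = 614.19

614.19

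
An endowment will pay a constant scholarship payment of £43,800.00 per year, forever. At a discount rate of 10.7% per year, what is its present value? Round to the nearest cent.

£409345.79

Level perpetuity: PV = C / r = £43,800.00 / 0.107 = £409,345.79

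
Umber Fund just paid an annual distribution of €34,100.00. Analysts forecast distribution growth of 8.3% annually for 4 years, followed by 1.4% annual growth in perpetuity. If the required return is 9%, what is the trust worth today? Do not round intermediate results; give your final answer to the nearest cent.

€577614.81

D_1 = 36930.30000
D_2 = 39995.51490
D_3 = 43315.14264
D_4 = 46910.29948
Terminal value at year 4: TV = D_4×(1+g_2)/(r−g_2) = 47567.04367/0.076 = 625882.15353
P_0 = D_1/(1+r)^1 + D_2/(1+r)^2 + D_3/(1+r)^3 + D_4/(1+r)^4 + TV/(1+r)^4
    = 33881.00917 + 33663.42471 + 33447.23758 + 33232.43881 + 443390.69672 = 577614.80699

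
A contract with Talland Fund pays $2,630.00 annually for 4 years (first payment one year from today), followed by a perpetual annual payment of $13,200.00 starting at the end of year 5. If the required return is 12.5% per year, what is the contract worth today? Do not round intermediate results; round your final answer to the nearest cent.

$73830.39

PV of 4-year annuity: $2,630.00 × [1 − (1+0.125)^−4] / 0.125 = 7904.83158
Perpetuity value at year 4: $13,200.00 / 0.125 = 105600.00000
PV of perpetuity: 105600.00000 / (1+0.125)^4 = 65925.56013
Total PV = 7904.83158 + 65925.56013 = 73830.39171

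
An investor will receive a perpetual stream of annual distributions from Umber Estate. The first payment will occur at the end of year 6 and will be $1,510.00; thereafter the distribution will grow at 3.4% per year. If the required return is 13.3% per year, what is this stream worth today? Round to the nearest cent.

Value at end of year 5: C₁ / (r − g) = $1,510.00 / (0.133 − 0.034) = $15,252.5253
Discount to today: PV = $15,252.5253 / (1 + 0.133)^5 = $15,252.5253 / 1.867022 = $8,169.44

$8169.44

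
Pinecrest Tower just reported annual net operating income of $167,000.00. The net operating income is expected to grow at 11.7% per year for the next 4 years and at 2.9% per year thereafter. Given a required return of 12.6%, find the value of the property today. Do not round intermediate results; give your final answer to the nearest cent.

D_1 = 186539.00000
D_2 = 208364.06300
D_3 = 232742.65837
D_4 = 259973.54940
Terminal value at year 4: TV = D_4×(1+g_2)/(r−g_2) = 267512.78233/0.097 = 2757863.73539
P_0 = D_1/(1+r)^1 + D_2/(1+r)^2 + D_3/(1+r)^3 + D_4/(1+r)^4 + TV/(1+r)^4
    = 165665.18650 + 164341.04203 + 163027.48130 + 161724.41973 + 1715612.65874 = 2370370.78830

$2370370.79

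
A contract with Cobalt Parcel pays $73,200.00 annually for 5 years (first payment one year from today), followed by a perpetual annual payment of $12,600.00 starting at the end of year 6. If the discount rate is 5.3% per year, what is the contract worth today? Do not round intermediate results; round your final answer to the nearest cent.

PV of 5-year annuity: $73,200.00 × [1 − (1+0.053)^−5] / 0.053 = 314306.65511
Perpetuity value at year 5: $12,600.00 / 0.053 = 237735.84906
PV of perpetuity: 237735.84906 / (1+0.053)^5 = 183633.88383
Total PV = 314306.65511 + 183633.88383 = 497940.53894

$497940.54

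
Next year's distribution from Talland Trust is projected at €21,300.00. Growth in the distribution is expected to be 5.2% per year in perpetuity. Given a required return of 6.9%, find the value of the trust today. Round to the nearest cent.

Growing perpetuity: P = D₁ / (r − g) = €21,300.0000 / (0.069 − 0.052) = €1,252,941.18

€1252941.18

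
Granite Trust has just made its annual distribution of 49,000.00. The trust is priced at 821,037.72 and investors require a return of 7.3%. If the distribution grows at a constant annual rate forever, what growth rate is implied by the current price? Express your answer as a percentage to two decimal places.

1.26%

P = D₀(1+g)/(r−g) ⇒ P(r−g) = D₀(1+g) ⇒ g(P+D₀) = P·r − D₀
g = (P·r − D₀)/(P + D₀) = (821,037.72×0.073 − 49,000.00) / (821,037.72 + 49,000.00) = 0.012569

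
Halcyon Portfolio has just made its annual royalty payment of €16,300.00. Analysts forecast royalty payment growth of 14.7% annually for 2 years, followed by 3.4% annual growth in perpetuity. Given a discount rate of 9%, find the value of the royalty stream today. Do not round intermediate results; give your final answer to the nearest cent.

D_1 = 18696.10000
D_2 = 21444.42670
Terminal value at year 2: TV = D_2×(1+g_2)/(r−g_2) = 22173.53721/0.056 = 395956.02157
P_0 = D_1/(1+r)^1 + D_2/(1+r)^2 + TV/(1+r)^2
    = 17152.38532 + 18049.34492 + 333268.26157 = 368469.99181

€368469.99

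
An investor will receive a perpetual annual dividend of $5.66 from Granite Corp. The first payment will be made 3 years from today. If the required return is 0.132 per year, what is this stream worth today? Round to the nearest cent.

Value at end of year 2: C / r = $5.66 / 0.132 = $42.8788
Discount to today: PV = $42.8788 / (1 + 0.132)^2 = $42.8788 / 1.281424 = $33.46

$33.46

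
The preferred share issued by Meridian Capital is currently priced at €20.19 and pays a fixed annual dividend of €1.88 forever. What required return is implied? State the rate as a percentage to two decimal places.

P = C/r ⇒ r = C/P = €1.88/€20.19 = 0.093115

9.31%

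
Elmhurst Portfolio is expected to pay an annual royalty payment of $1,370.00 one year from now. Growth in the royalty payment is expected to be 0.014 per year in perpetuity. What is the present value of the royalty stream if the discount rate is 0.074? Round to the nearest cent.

$22833.33

Growing perpetuity: P = D₁ / (r − g) = $1,370.0000 / (0.074 − 0.014) = $22,833.33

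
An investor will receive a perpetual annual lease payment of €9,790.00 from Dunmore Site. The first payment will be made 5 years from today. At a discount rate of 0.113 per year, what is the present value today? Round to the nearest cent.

€56457.75

Value at end of year 4: C / r = €9,790.00 / 0.113 = €86,637.1681
Discount to today: PV = €86,637.1681 / (1 + 0.113)^4 = €86,637.1681 / 1.534549 = €56,457.75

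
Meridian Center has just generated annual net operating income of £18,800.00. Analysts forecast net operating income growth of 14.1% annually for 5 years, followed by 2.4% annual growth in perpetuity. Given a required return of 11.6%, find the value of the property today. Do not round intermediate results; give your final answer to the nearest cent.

£334272.87

D_1 = 21450.80000
D_2 = 24475.36280
D_3 = 27926.38895
D_4 = 31864.00980
D_5 = 36356.83518
Terminal value at year 5: TV = D_5×(1+g_2)/(r−g_2) = 37229.39922/0.092 = 404667.38286
P_0 = D_1/(1+r)^1 + D_2/(1+r)^2 + D_3/(1+r)^3 + D_4/(1+r)^4 + D_5/(1+r)^5 + TV/(1+r)^5
    = 19221.14695 + 19651.72820 + 20091.95509 + 20542.04369 + 21002.21492 + 233763.78343 = 334272.87228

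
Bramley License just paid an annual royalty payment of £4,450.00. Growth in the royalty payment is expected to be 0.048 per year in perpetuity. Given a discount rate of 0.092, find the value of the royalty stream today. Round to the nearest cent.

D₁ = D₀ × (1 + g) = £4,450.00 × 1.048 = £4,663.6000
Growing perpetuity: P = D₁ / (r − g) = £4,663.6000 / (0.092 − 0.048) = £105,990.91

£105990.91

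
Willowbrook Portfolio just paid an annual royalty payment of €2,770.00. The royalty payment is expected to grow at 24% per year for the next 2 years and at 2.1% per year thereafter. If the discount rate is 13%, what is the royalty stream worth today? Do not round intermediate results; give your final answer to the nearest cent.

D_1 = 3434.80000
D_2 = 4259.15200
Terminal value at year 2: TV = D_2×(1+g_2)/(r−g_2) = 4348.59419/0.109 = 39895.35956
P_0 = D_1/(1+r)^1 + D_2/(1+r)^2 + TV/(1+r)^2
    = 3039.64602 + 3335.54076 + 31243.91852 = 37619.10530

€37619.11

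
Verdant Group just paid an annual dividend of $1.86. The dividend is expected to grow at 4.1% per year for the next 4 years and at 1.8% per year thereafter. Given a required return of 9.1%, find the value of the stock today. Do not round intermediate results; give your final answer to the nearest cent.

D_1 = 1.93626
D_2 = 2.01565
D_3 = 2.09829
D_4 = 2.18432
Terminal value at year 4: TV = D_4×(1+g_2)/(r−g_2) = 2.22364/0.073 = 30.46076
P_0 = D_1/(1+r)^1 + D_2/(1+r)^2 + D_3/(1+r)^3 + D_4/(1+r)^4 + TV/(1+r)^4
    = 1.77476 + 1.69342 + 1.61581 + 1.54176 + 21.50016 = 28.12591

$28.13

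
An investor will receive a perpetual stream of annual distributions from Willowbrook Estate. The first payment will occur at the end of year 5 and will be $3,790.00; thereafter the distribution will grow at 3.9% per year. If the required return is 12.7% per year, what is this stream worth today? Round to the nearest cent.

Value at end of year 4: C₁ / (r − g) = $3,790.00 / (0.127 − 0.039) = $43,068.1818
Discount to today: PV = $43,068.1818 / (1 + 0.127)^4 = $43,068.1818 / 1.613228 = $26,696.90

$26696.90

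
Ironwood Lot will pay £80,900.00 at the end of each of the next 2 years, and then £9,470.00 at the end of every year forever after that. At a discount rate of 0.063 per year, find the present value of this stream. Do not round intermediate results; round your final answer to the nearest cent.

PV of 2-year annuity: £80,900.00 × [1 − (1+0.063)^−2] / 0.063 = 147700.24664
Perpetuity value at year 2: £9,470.00 / 0.063 = 150317.46032
PV of perpetuity: 150317.46032 / (1+0.063)^2 = 133027.95061
Total PV = 147700.24664 + 133027.95061 = 280728.19725

£280728.20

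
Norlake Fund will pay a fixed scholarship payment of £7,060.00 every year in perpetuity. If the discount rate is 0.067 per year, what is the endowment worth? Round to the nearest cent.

Level perpetuity: PV = C / r = £7,060.00 / 0.067 = £105,373.13

£105373.13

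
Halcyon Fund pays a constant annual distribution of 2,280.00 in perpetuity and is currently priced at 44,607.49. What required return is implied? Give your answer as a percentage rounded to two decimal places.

5.11%

P = C/r ⇒ r = C/P = 2,280.00/44,607.49 = 0.051112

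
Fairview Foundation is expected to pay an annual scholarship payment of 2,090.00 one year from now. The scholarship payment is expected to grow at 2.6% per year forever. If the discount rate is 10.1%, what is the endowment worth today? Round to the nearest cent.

27866.67

Growing perpetuity: P = D₁ / (r − g) = 2,090.0000 / (0.101 − 0.026) = 27,866.67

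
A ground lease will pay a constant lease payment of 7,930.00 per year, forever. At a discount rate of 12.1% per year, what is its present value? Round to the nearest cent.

Level perpetuity: PV = C / r = 7,930.00 / 0.121 = 65,537.19

65537.19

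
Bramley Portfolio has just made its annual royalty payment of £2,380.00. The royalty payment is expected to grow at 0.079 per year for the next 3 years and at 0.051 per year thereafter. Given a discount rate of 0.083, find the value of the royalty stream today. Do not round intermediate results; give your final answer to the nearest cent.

£84392.58

D_1 = 2568.02000
D_2 = 2770.89358
D_3 = 2989.79417
Terminal value at year 3: TV = D_3×(1+g_2)/(r−g_2) = 3142.27368/0.032 = 98196.05236
P_0 = D_1/(1+r)^1 + D_2/(1+r)^2 + D_3/(1+r)^3 + TV/(1+r)^3
    = 2371.20960 + 2362.45167 + 2353.72609 + 77305.19125 = 84392.57862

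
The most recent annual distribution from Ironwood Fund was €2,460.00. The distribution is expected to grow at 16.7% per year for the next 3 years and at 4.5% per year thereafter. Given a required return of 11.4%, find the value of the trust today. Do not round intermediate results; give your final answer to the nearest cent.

D_1 = 2870.82000
D_2 = 3350.24694
D_3 = 3909.73818
Terminal value at year 3: TV = D_3×(1+g_2)/(r−g_2) = 4085.67640/0.069 = 59212.70141
P_0 = D_1/(1+r)^1 + D_2/(1+r)^2 + D_3/(1+r)^3 + TV/(1+r)^3
    = 2577.03770 + 2699.64362 + 2828.08268 + 42831.10732 = 50935.87133

€50935.87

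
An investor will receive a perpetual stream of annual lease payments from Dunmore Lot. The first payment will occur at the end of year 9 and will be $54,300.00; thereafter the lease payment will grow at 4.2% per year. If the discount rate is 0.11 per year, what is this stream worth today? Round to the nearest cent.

Value at end of year 8: C₁ / (r − g) = $54,300.00 / (0.11 − 0.042) = $798,529.4118
Discount to today: PV = $798,529.4118 / (1 + 0.11)^8 = $798,529.4118 / 2.304538 = $346,503.07

$346503.07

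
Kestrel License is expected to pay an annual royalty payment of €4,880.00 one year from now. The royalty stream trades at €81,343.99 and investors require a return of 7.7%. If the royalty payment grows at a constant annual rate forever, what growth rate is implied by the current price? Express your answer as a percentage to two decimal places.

P = D₁/(r−g) ⇒ g = r − D₁/P = 0.077 − €4,880.00/€81,343.99 = 0.017008

1.70%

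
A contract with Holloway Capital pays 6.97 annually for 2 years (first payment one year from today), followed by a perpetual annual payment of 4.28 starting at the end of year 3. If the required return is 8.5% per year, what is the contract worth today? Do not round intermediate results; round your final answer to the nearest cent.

55.12

PV of 2-year annuity: 6.97 × [1 − (1+0.085)^−2] / 0.085 = 12.34467
Perpetuity value at year 2: 4.28 / 0.085 = 50.35294
PV of perpetuity: 50.35294 / (1+0.085)^2 = 42.77257
Total PV = 12.34467 + 42.77257 = 55.11724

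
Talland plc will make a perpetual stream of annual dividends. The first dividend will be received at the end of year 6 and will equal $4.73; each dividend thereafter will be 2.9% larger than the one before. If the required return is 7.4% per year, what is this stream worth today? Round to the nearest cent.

$73.56

Value at end of year 5: C₁ / (r − g) = $4.73 / (0.074 − 0.029) = $105.1111
Discount to today: PV = $105.1111 / (1 + 0.074)^5 = $105.1111 / 1.428964 = $73.56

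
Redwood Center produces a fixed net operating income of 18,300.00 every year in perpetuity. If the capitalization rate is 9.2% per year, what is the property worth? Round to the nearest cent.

198913.04

Level perpetuity: PV = C / r = 18,300.00 / 0.092 = 198,913.04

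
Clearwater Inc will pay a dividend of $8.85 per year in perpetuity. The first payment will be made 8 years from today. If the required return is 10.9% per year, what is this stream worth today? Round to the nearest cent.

$39.35

Value at end of year 7: C / r = $8.85 / 0.109 = $81.1927
Discount to today: PV = $81.1927 / (1 + 0.109)^7 = $81.1927 / 2.063103 = $39.35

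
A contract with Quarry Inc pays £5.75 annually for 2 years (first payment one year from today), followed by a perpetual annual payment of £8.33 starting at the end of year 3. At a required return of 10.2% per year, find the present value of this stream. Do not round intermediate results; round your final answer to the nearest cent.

PV of 2-year annuity: £5.75 × [1 − (1+0.102)^−2] / 0.102 = 9.95262
Perpetuity value at year 2: £8.33 / 0.102 = 81.66667
PV of perpetuity: 81.66667 / (1+0.102)^2 = 67.24835
Total PV = 9.95262 + 67.24835 = 77.20097

£77.20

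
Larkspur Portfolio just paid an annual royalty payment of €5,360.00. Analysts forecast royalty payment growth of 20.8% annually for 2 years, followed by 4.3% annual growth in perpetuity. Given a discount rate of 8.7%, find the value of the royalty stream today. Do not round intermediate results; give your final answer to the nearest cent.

€169493.81

D_1 = 6474.88000
D_2 = 7821.65504
Terminal value at year 2: TV = D_2×(1+g_2)/(r−g_2) = 8157.98621/0.044 = 185408.77743
P_0 = D_1/(1+r)^1 + D_2/(1+r)^2 + TV/(1+r)^2
    = 5956.65133 + 6619.71924 + 156917.43557 = 169493.80614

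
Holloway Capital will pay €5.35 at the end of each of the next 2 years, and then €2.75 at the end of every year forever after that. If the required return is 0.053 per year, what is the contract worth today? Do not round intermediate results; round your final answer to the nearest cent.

€56.70

PV of 2-year annuity: €5.35 × [1 − (1+0.053)^−2] / 0.053 = 9.90572
Perpetuity value at year 2: €2.75 / 0.053 = 51.88679
PV of perpetuity: 51.88679 / (1+0.053)^2 = 46.79507
Total PV = 9.90572 + 46.79507 = 56.70079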